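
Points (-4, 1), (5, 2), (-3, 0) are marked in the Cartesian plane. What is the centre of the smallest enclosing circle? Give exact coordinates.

(0.5, 1.5)

Call the three points A, B, C in the order given.
Side lengths²: AB² = 82, AC² = 2, BC² = 68.
Since AB² = 82 ≥ 68 + 2 = 70, the angle opposite AB is not acute, so the smallest enclosing circle has AB as diameter.
Centre = midpoint of AB = (0.5, 1.5), r² = 82/4 = 20.5.
Centre = (0.5, 1.5).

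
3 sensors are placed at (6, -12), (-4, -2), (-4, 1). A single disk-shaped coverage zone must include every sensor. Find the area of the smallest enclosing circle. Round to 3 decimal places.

211.272

Call the three points A, B, C in the order given.
Side lengths²: AB² = 200, AC² = 269, BC² = 9.
Since AC² = 269 ≥ 200 + 9 = 209, the angle opposite AC is not acute, so the smallest enclosing circle has AC as diameter.
Centre = midpoint of AC = (1, -5.5), r² = 269/4 = 67.25.
Area = π·r² = π·67.25 ≈ 211.272.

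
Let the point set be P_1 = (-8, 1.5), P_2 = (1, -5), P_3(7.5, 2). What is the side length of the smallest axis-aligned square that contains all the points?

15.5

The bounding box has width 15.5 and height 7.
An axis-aligned square enclosing the set must have side ≥ max(width, height).
So the minimum side is max(15.5, 7) = 15.5.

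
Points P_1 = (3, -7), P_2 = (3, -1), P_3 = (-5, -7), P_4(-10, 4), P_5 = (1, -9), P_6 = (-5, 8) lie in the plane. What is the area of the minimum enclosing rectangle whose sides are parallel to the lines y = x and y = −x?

In coordinates u = x + y, v = x − y the rectangle is axis-aligned; the map (x,y)→(u,v) scales areas by 2.
u-values: -4, 2, -12, -6, -8, 3; range = 3 − (-12) = 15.
v-values: 10, 4, 2, -14, 10, -13; range = 10 − (-14) = 24.
Area = (15 × 24) / 2 = 180.

180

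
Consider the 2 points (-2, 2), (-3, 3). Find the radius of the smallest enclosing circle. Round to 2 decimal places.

0.71

The smallest circle enclosing two points has them as diameter endpoints.
Centre = midpoint = (-2.5, 2.5); r² = |(-2, 2)−(-3, 3)|²/4 = 2/4 = 0.5.
r = √(0.5) ≈ 0.71.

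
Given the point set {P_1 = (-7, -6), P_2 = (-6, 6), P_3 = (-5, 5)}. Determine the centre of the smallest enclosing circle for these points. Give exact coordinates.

(-6.5, 0)

Side lengths²: P_1P_2² = 145, P_1P_3² = 125, P_2P_3² = 2.
Since P_1P_2² = 145 ≥ 125 + 2 = 127, the angle opposite P_1P_2 is not acute, so the smallest enclosing circle has P_1P_2 as diameter.
Centre = midpoint of P_1P_2 = (-6.5, 0), r² = 145/4 = 36.25.
Centre = (-6.5, 0).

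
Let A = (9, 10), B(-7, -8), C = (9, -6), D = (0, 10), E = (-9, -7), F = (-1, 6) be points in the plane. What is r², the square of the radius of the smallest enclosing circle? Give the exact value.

The minimum enclosing circle of a finite set is fixed by two of the points (as a diameter) or three (as a circumcircle).
The farthest pair is A–E with squared distance 613. The circle on this segment as diameter has centre (0, 1.5) and r² = 613/4 = 153.25.
Check B: distance² to centre = 139.25 ≤ 153.25, so it lies inside.
All remaining points lie in this disk, and no smaller disk contains both endpoints, so this is the minimum enclosing circle.

153.25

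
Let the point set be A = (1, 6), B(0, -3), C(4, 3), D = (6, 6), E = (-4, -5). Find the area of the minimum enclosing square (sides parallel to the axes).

121

The bounding box has width 10 and height 11.
An axis-aligned square enclosing the set must have side ≥ max(width, height).
So the minimum side is max(10, 11) = 11.
Area = 11² = 121.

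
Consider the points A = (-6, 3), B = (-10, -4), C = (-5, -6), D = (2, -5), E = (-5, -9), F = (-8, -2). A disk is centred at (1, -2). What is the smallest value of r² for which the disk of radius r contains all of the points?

The required radius is the distance from (1, -2) to the farthest point.
Squared distances: 74, 125, 52, 10, 85, 81.
Maximum is 125, attained at B.

125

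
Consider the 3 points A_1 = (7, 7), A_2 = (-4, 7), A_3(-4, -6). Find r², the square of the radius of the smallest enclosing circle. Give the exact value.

72.5

Side lengths²: A_1A_2² = 121, A_1A_3² = 290, A_2A_3² = 169.
Since A_1A_3² = 290 ≥ 169 + 121 = 290, the angle opposite A_1A_3 is not acute, so the smallest enclosing circle has A_1A_3 as diameter.
Centre = midpoint of A_1A_3 = (1.5, 0.5), r² = 290/4 = 72.5.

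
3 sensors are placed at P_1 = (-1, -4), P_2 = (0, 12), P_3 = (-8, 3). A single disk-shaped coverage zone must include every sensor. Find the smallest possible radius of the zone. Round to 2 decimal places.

Side lengths²: P_1P_2² = 257, P_1P_3² = 98, P_2P_3² = 145.
Since P_1P_2² = 257 ≥ 145 + 98 = 243, the angle opposite P_1P_2 is not acute, so the smallest enclosing circle has P_1P_2 as diameter.
Centre = midpoint of P_1P_2 = (-0.5, 4), r² = 257/4 = 64.25.
r = √(64.25) ≈ 8.02.

8.02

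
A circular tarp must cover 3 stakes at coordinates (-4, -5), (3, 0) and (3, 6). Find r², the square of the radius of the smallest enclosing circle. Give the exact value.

42.5

Call the three points A, B, C in the order given.
Side lengths²: AB² = 74, AC² = 170, BC² = 36.
Since AC² = 170 ≥ 74 + 36 = 110, the angle opposite AC is not acute, so the smallest enclosing circle has AC as diameter.
Centre = midpoint of AC = (-0.5, 0.5), r² = 170/4 = 42.5.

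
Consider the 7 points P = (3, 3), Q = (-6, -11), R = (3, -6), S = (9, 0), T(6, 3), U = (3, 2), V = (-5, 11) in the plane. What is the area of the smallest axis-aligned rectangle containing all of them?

330

x ranges over [-6, 9], width 15.
y ranges over [-11, 11], height 22.
Area = 15 × 22 = 330.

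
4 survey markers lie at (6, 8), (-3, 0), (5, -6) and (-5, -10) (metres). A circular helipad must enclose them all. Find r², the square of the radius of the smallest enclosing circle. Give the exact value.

111.25

A smallest enclosing disk is always determined by at most three of the input points on its boundary.
The farthest pair is (6, 8)–(-5, -10) with squared distance 445. The circle on this segment as diameter has centre (0.5, -1) and r² = 445/4 = 111.25.
Check (-3, 0): distance² to centre = 13.25 ≤ 111.25, so it lies inside.
All remaining points lie in this disk, and no smaller disk contains both endpoints, so this is the minimum enclosing circle.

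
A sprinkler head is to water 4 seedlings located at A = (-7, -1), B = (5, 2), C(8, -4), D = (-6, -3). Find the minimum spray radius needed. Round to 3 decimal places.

7.649

The farthest pair is A–C with squared distance 234. The circle on this segment as diameter has centre (0.5, -2.5) and r² = 234/4 = 58.5.
Check B: distance² to centre = 40.5 ≤ 58.5, so it lies inside.
All remaining points lie in this disk, and no smaller disk contains both endpoints, so this is the minimum enclosing circle.
r = √(58.5) ≈ 7.649.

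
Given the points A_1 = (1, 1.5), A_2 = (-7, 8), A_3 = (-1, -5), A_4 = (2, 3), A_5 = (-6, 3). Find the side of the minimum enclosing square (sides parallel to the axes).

The bounding box has width 9 and height 13.
An axis-aligned square enclosing the set must have side ≥ max(width, height).
So the minimum side is max(9, 13) = 13.

13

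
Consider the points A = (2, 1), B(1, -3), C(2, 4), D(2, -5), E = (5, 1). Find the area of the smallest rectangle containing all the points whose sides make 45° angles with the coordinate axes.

In coordinates u = x + y, v = x − y the rectangle is axis-aligned; the map (x,y)→(u,v) scales areas by 2.
u-values: 3, -2, 6, -3, 6; range = 6 − (-3) = 9.
v-values: 1, 4, -2, 7, 4; range = 7 − (-2) = 9.
Area = (9 × 9) / 2 = 40.5.

40.5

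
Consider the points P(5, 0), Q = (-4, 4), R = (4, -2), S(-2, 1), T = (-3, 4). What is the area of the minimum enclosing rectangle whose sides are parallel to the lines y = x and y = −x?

42

In coordinates u = x + y, v = x − y the rectangle is axis-aligned; the map (x,y)→(u,v) scales areas by 2.
u-values: 5, 0, 2, -1, 1; range = 5 − (-1) = 6.
v-values: 5, -8, 6, -3, -7; range = 6 − (-8) = 14.
Area = (6 × 14) / 2 = 42.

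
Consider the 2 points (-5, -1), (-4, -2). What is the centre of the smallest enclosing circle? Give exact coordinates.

(-4.5, -1.5)

The smallest circle enclosing two points has them as diameter endpoints.
Centre = midpoint = (-4.5, -1.5); r² = |(-5, -1)−(-4, -2)|²/4 = 2/4 = 0.5.
Centre = (-4.5, -1.5).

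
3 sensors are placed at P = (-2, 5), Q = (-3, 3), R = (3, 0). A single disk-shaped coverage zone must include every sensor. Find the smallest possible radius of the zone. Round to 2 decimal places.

3.54

Side lengths²: PQ² = 5, PR² = 50, QR² = 45.
Since PR² = 50 ≥ 45 + 5 = 50, the angle opposite PR is not acute, so the smallest enclosing circle has PR as diameter.
Centre = midpoint of PR = (0.5, 2.5), r² = 50/4 = 12.5.
r = √(12.5) ≈ 3.54.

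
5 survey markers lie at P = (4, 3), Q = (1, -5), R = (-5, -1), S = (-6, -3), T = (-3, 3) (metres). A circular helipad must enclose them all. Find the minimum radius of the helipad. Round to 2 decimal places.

5.83

By Welzl's lemma the MEC is supported by two points (diametrically opposite) or three points (on a circumcircle).
The farthest pair is P–S with squared distance 136. The circle on this segment as diameter has centre (-1, 0) and r² = 136/4 = 34.
Check Q: distance² to centre = 29 ≤ 34, so it lies inside.
All remaining points lie in this disk, and no smaller disk contains both endpoints, so this is the minimum enclosing circle.
r = √34 ≈ 5.83.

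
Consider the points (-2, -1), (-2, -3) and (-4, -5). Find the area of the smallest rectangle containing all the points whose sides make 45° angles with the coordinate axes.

In coordinates u = x + y, v = x − y the rectangle is axis-aligned; the map (x,y)→(u,v) scales areas by 2.
u-values: -3, -5, -9; range = -3 − (-9) = 6.
v-values: -1, 1, 1; range = 1 − (-1) = 2.
Area = (6 × 2) / 2 = 6.

6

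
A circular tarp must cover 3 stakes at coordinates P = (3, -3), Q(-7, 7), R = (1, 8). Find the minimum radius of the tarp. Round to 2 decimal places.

Side lengths²: PQ² = 200, PR² = 125, QR² = 65.
Since PQ² = 200 ≥ 125 + 65 = 190, the angle opposite PQ is not acute, so the smallest enclosing circle has PQ as diameter.
Centre = midpoint of PQ = (-2, 2), r² = 200/4 = 50.
r = √50 ≈ 7.07.

7.07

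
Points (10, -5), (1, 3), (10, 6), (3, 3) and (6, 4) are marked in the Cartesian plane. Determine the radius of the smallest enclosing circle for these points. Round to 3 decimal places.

The minimum enclosing circle of a finite set is fixed by two of the points (as a diameter) or three (as a circumcircle).
The minimum enclosing circle is determined by three boundary points: (10, -5), (1, 3), (10, 6).
Their circumcentre is (41/6, 0.5) with r² = 725/18.
The farthest remaining point (3, 3) is at distance² 377/18 ≤ 725/18.
r = √(725/18) ≈ 6.346.

6.346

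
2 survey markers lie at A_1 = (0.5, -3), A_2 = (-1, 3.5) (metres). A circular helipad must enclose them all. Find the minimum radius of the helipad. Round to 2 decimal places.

3.34

The smallest circle enclosing two points has them as diameter endpoints.
Centre = midpoint = (-0.25, 0.25); r² = |A_1A_2|²/4 = 44.5/4 = 11.125.
r = √(11.125) ≈ 3.34.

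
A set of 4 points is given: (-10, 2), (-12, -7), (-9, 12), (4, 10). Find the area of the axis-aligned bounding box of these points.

x ranges over [-12, 4], width 16.
y ranges over [-7, 12], height 19.
Area = 16 × 19 = 304.

304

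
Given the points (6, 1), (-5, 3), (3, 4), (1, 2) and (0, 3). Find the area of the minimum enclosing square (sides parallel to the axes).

The bounding box has width 11 and height 3.
An axis-aligned square enclosing the set must have side ≥ max(width, height).
So the minimum side is max(11, 3) = 11.
Area = 11² = 121.

121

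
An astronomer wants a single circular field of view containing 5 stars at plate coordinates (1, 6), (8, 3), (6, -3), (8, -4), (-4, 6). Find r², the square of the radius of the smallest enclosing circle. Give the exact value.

61

The minimum enclosing circle of a finite set is fixed by two of the points (as a diameter) or three (as a circumcircle).
The farthest pair is (8, -4)–(-4, 6) with squared distance 244. The circle on this segment as diameter has centre (2, 1) and r² = 244/4 = 61.
Check (1, 6): distance² to centre = 26 ≤ 61, so it lies inside.
All remaining points lie in this disk, and no smaller disk contains both endpoints, so this is the minimum enclosing circle.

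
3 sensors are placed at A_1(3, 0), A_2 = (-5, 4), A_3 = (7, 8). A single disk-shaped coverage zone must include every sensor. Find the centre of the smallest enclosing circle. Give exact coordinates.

Side lengths²: A_1A_2² = 80, A_1A_3² = 80, A_2A_3² = 160.
Since A_2A_3² = 160 ≥ 80 + 80 = 160, the angle opposite A_2A_3 is not acute, so the smallest enclosing circle has A_2A_3 as diameter.
Centre = midpoint of A_2A_3 = (1, 6), r² = 160/4 = 40.
Centre = (1, 6).

(1, 6)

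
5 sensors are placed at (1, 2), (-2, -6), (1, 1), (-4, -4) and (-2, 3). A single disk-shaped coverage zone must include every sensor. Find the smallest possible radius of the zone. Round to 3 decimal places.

By Welzl's lemma the MEC is supported by two points (diametrically opposite) or three points (on a circumcircle).
The minimum enclosing circle is determined by three boundary points: (1, 2), (-2, -6), (-2, 3).
Their circumcentre is (-11/6, -1.5) with r² = 365/18.
The farthest remaining point (1, 1) is at distance² 257/18 ≤ 365/18.
r = √(365/18) ≈ 4.503.

4.503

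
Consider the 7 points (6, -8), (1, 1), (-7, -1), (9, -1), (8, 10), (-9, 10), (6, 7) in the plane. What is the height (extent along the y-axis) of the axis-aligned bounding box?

max y = 10, min y = -8, so height = 18.

18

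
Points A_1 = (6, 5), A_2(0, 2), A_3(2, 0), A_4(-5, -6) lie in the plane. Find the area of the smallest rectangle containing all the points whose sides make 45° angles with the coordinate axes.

In coordinates u = x + y, v = x − y the rectangle is axis-aligned; the map (x,y)→(u,v) scales areas by 2.
u-values: 11, 2, 2, -11; range = 11 − (-11) = 22.
v-values: 1, -2, 2, 1; range = 2 − (-2) = 4.
Area = (22 × 4) / 2 = 44.

44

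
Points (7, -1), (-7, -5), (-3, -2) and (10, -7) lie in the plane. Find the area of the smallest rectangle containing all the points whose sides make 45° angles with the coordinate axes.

In coordinates u = x + y, v = x − y the rectangle is axis-aligned; the map (x,y)→(u,v) scales areas by 2.
u-values: 6, -12, -5, 3; range = 6 − (-12) = 18.
v-values: 8, -2, -1, 17; range = 17 − (-2) = 19.
Area = (18 × 19) / 2 = 171.

171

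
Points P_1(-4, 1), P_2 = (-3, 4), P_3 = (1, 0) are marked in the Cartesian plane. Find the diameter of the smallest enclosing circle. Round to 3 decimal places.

5.701

Side lengths²: P_1P_2² = 10, P_1P_3² = 26, P_2P_3² = 32.
Since P_2P_3² = 32 < 26 + 10 = 36, the triangle is acute, so the smallest enclosing circle is the circumcircle.
Circumcentre = (-1.25, 1.75), r² = 8.125.
Diameter = 2r = 2√(8.125) ≈ 5.701.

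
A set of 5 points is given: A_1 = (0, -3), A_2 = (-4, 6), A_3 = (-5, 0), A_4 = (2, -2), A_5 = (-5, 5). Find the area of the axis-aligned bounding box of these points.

63

x ranges over [-5, 2], width 7.
y ranges over [-3, 6], height 9.
Area = 7 × 9 = 63.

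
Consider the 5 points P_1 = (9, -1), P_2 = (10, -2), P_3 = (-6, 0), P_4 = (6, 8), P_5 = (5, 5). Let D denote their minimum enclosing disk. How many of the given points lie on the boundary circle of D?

3

By Welzl's lemma the MEC is supported by two points (diametrically opposite) or three points (on a circumcircle).
The minimum enclosing circle is determined by three boundary points: P_2, P_3, P_4.
Their circumcentre is (42/19, 13/19) with r² = 24505/361.
The farthest remaining point P_1 is at distance² 17665/361 ≤ 24505/361.
The points at distance exactly r from the centre are P_2, P_3, P_4 — 3 points.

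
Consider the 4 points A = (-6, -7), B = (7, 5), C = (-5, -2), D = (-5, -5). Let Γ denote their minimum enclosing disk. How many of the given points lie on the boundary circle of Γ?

2

The minimum enclosing circle of a finite set is fixed by two of the points (as a diameter) or three (as a circumcircle).
The farthest pair is A–B with squared distance 313. The circle on this segment as diameter has centre (0.5, -1) and r² = 313/4 = 78.25.
Check C: distance² to centre = 31.25 ≤ 78.25, so it lies inside.
All remaining points lie in this disk, and no smaller disk contains both endpoints, so this is the minimum enclosing circle.
The points at distance exactly r from the centre are A, B — 2 points.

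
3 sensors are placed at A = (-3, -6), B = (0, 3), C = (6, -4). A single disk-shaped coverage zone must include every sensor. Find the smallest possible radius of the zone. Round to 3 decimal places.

5.376

Side lengths²: AB² = 90, AC² = 85, BC² = 85.
Since AB² = 90 < 85 + 85 = 170, the triangle is acute, so the smallest enclosing circle is the circumcircle.
Circumcentre = (0.9, -2.3), r² = 28.9.
r = √(28.9) ≈ 5.376.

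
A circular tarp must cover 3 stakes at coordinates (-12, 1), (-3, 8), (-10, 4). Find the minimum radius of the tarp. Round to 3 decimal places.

5.701

Call the three points A, B, C in the order given.
Side lengths²: AB² = 130, AC² = 13, BC² = 65.
Since AB² = 130 ≥ 65 + 13 = 78, the angle opposite AB is not acute, so the smallest enclosing circle has AB as diameter.
Centre = midpoint of AB = (-7.5, 4.5), r² = 130/4 = 32.5.
r = √(32.5) ≈ 5.701.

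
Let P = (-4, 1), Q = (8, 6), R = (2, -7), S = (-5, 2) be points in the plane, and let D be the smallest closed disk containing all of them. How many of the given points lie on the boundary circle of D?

3

By Welzl's lemma the MEC is supported by two points (diametrically opposite) or three points (on a circumcircle).
The minimum enclosing circle is determined by three boundary points: Q, R, S.
Their circumcentre is (147/58, 37/58) with r² = 98605/1682.
The farthest remaining point P is at distance² 72041/1682 ≤ 98605/1682.
The points at distance exactly r from the centre are Q, R, S — 3 points.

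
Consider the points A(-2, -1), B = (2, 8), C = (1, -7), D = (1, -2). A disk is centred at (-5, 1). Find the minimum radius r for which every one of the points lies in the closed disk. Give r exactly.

10

The required radius is the distance from (-5, 1) to the farthest point.
Squared distances: 13, 98, 100, 45.
Maximum is 100, attained at C.
r = √100 = 10.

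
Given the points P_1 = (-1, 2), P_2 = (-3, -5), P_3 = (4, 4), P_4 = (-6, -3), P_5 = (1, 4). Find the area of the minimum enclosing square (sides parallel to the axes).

The bounding box has width 10 and height 9.
An axis-aligned square enclosing the set must have side ≥ max(width, height).
So the minimum side is max(10, 9) = 10.
Area = 10² = 100.

100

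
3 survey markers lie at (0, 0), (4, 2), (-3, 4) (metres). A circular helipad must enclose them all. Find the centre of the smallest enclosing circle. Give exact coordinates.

(0.5, 3)

Call the three points A, B, C in the order given.
Side lengths²: AB² = 20, AC² = 25, BC² = 53.
Since BC² = 53 ≥ 25 + 20 = 45, the angle opposite BC is not acute, so the smallest enclosing circle has BC as diameter.
Centre = midpoint of BC = (0.5, 3), r² = 53/4 = 13.25.
Centre = (0.5, 3).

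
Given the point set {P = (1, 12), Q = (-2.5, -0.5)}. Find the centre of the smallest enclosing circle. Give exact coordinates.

The smallest circle enclosing two points has them as diameter endpoints.
Centre = midpoint = (-0.75, 5.75); r² = |PQ|²/4 = 168.5/4 = 42.125.
Centre = (-0.75, 5.75).

(-0.75, 5.75)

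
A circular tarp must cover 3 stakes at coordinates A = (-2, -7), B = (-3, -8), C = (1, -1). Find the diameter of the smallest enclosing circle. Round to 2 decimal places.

8.06

Side lengths²: AB² = 2, AC² = 45, BC² = 65.
Since BC² = 65 ≥ 45 + 2 = 47, the angle opposite BC is not acute, so the smallest enclosing circle has BC as diameter.
Centre = midpoint of BC = (-1, -4.5), r² = 65/4 = 16.25.
Diameter = 2r = 2√(16.25) ≈ 8.06.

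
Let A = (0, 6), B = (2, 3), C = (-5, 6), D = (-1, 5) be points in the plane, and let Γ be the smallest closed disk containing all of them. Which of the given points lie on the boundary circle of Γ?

B, C

The minimum enclosing circle of a finite set is fixed by two of the points (as a diameter) or three (as a circumcircle).
The farthest pair is B–C with squared distance 58. The circle on this segment as diameter has centre (-1.5, 4.5) and r² = 58/4 = 14.5.
Check A: distance² to centre = 4.5 ≤ 14.5, so it lies inside.
All remaining points lie in this disk, and no smaller disk contains both endpoints, so this is the minimum enclosing circle.
The points at distance exactly r from the centre are B, C — 2 points.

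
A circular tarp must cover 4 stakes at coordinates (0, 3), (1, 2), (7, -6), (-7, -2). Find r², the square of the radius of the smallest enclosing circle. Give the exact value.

A smallest enclosing disk is always determined by at most three of the input points on its boundary.
The farthest pair is (7, -6)–(-7, -2) with squared distance 212. The circle on this segment as diameter has centre (0, -4) and r² = 212/4 = 53.
Check (0, 3): distance² to centre = 49 ≤ 53, so it lies inside.
All remaining points lie in this disk, and no smaller disk contains both endpoints, so this is the minimum enclosing circle.

53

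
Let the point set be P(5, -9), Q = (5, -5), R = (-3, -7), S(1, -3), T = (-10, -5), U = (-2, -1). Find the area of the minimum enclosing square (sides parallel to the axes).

The bounding box has width 15 and height 8.
An axis-aligned square enclosing the set must have side ≥ max(width, height).
So the minimum side is max(15, 8) = 15.
Area = 15² = 225.

225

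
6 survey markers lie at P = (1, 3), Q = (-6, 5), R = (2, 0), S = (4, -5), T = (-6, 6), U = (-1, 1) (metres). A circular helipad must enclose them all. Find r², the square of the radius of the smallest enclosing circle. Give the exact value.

55.25

The farthest pair is S–T with squared distance 221. The circle on this segment as diameter has centre (-1, 0.5) and r² = 221/4 = 55.25.
Check P: distance² to centre = 10.25 ≤ 55.25, so it lies inside.
All remaining points lie in this disk, and no smaller disk contains both endpoints, so this is the minimum enclosing circle.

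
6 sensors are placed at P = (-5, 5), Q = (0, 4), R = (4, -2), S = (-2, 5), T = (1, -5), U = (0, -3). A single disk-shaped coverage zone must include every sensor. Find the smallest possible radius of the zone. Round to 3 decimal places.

The minimum enclosing circle is determined by three boundary points: P, R, T.
Their circumcentre is (-1.375, 0.375) with r² = 34.53125.
The farthest remaining point S is at distance² 21.78125 ≤ 34.53125.
r = √(34.53125) ≈ 5.876.

5.876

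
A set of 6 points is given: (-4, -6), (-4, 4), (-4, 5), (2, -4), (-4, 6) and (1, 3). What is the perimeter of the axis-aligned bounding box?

36

Width = max x − min x = 2 − (-4) = 6.
Height = max y − min y = 6 − (-6) = 12.
Perimeter = 2(6 + 12) = 36.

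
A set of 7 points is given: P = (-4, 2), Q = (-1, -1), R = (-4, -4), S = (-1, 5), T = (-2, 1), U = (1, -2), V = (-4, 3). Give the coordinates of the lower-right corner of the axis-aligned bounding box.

x-range [-4, 1], y-range [-4, 5].
The lower-right corner is (1, -4).

(1, -4)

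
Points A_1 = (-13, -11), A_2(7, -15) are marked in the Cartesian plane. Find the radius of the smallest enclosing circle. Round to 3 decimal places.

The smallest circle enclosing two points has them as diameter endpoints.
Centre = midpoint = (-3, -13); r² = |A_1A_2|²/4 = 416/4 = 104.
r = √104 ≈ 10.198.

10.198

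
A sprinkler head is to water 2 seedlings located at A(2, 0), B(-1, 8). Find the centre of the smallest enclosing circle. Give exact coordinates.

The smallest circle enclosing two points has them as diameter endpoints.
Centre = midpoint = (0.5, 4); r² = |AB|²/4 = 73/4 = 18.25.
Centre = (0.5, 4).

(0.5, 4)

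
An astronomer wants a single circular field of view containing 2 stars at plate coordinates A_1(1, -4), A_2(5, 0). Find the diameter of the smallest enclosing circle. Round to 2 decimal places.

5.66

The smallest circle enclosing two points has them as diameter endpoints.
Centre = midpoint = (3, -2); r² = |A_1A_2|²/4 = 32/4 = 8.
Diameter = 2r = 2√8 ≈ 5.66.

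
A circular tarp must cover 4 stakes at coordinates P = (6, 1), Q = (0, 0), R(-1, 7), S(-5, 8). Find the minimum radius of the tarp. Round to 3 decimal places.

6.519

The minimum enclosing circle of a finite set is fixed by two of the points (as a diameter) or three (as a circumcircle).
The farthest pair is P–S with squared distance 170. The circle on this segment as diameter has centre (0.5, 4.5) and r² = 170/4 = 42.5.
Check Q: distance² to centre = 20.5 ≤ 42.5, so it lies inside.
All remaining points lie in this disk, and no smaller disk contains both endpoints, so this is the minimum enclosing circle.
r = √(42.5) ≈ 6.519.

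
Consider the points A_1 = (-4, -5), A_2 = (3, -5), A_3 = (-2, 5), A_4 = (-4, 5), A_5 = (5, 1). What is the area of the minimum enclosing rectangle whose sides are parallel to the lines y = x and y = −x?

In coordinates u = x + y, v = x − y the rectangle is axis-aligned; the map (x,y)→(u,v) scales areas by 2.
u-values: -9, -2, 3, 1, 6; range = 6 − (-9) = 15.
v-values: 1, 8, -7, -9, 4; range = 8 − (-9) = 17.
Area = (15 × 17) / 2 = 127.5.

127.5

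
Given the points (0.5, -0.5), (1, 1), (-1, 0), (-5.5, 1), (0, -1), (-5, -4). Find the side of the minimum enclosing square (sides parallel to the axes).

6.5

The bounding box has width 6.5 and height 5.
An axis-aligned square enclosing the set must have side ≥ max(width, height).
So the minimum side is max(6.5, 5) = 6.5.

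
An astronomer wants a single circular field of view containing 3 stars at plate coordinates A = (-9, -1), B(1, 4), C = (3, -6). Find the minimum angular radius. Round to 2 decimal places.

6.74

Side lengths²: AB² = 125, AC² = 169, BC² = 104.
Since AC² = 169 < 125 + 104 = 229, the triangle is acute, so the smallest enclosing circle is the circumcircle.
Circumcentre = (-51/22, -41/22), r² = 10985/242.
r = √(10985/242) ≈ 6.74.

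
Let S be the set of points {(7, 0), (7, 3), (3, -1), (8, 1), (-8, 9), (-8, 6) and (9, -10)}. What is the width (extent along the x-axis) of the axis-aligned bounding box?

17

max x = 9, min x = -8, so width = 17.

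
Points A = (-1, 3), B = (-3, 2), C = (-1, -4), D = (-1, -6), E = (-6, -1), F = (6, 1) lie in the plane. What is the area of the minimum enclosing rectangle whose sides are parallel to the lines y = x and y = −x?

70

In coordinates u = x + y, v = x − y the rectangle is axis-aligned; the map (x,y)→(u,v) scales areas by 2.
u-values: 2, -1, -5, -7, -7, 7; range = 7 − (-7) = 14.
v-values: -4, -5, 3, 5, -5, 5; range = 5 − (-5) = 10.
Area = (14 × 10) / 2 = 70.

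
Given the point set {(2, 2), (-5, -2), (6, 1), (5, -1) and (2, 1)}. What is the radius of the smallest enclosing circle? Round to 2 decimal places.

The farthest pair is (-5, -2)–(6, 1) with squared distance 130. The circle on this segment as diameter has centre (0.5, -0.5) and r² = 130/4 = 32.5.
Check (2, 2): distance² to centre = 8.5 ≤ 32.5, so it lies inside.
All remaining points lie in this disk, and no smaller disk contains both endpoints, so this is the minimum enclosing circle.
r = √(32.5) ≈ 5.70.

5.70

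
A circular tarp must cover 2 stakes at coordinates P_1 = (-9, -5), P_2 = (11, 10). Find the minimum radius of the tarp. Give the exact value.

The smallest circle enclosing two points has them as diameter endpoints.
Centre = midpoint = (1, 2.5); r² = |P_1P_2|²/4 = 625/4 = 156.25.
r = √(156.25) = 12.5.

12.5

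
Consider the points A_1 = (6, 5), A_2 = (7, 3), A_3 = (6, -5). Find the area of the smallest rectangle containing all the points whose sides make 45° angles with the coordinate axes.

50

In coordinates u = x + y, v = x − y the rectangle is axis-aligned; the map (x,y)→(u,v) scales areas by 2.
u-values: 11, 10, 1; range = 11 − 1 = 10.
v-values: 1, 4, 11; range = 11 − 1 = 10.
Area = (10 × 10) / 2 = 50.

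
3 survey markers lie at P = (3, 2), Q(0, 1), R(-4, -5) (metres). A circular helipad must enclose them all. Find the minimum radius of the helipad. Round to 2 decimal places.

4.95

Side lengths²: PQ² = 10, PR² = 98, QR² = 52.
Since PR² = 98 ≥ 52 + 10 = 62, the angle opposite PR is not acute, so the smallest enclosing circle has PR as diameter.
Centre = midpoint of PR = (-0.5, -1.5), r² = 98/4 = 24.5.
r = √(24.5) ≈ 4.95.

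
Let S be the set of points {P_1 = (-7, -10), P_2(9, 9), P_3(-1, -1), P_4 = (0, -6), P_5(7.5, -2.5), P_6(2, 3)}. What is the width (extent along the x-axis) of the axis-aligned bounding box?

16

max x = 9, min x = -7, so width = 16.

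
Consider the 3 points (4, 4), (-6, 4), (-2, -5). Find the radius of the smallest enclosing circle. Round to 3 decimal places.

5.918

Call the three points A, B, C in the order given.
Side lengths²: AB² = 100, AC² = 117, BC² = 97.
Since AC² = 117 < 100 + 97 = 197, the triangle is acute, so the smallest enclosing circle is the circumcircle.
Circumcentre = (-1, 5/6), r² = 1261/36.
r = √(1261/36) ≈ 5.918.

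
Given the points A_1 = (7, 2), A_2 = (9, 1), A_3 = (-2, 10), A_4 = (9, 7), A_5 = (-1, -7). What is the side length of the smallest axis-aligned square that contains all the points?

The bounding box has width 11 and height 17.
An axis-aligned square enclosing the set must have side ≥ max(width, height).
So the minimum side is max(11, 17) = 17.

17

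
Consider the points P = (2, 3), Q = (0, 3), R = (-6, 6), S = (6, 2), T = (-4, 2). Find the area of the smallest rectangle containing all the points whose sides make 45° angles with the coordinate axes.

80

In coordinates u = x + y, v = x − y the rectangle is axis-aligned; the map (x,y)→(u,v) scales areas by 2.
u-values: 5, 3, 0, 8, -2; range = 8 − (-2) = 10.
v-values: -1, -3, -12, 4, -6; range = 4 − (-12) = 16.
Area = (10 × 16) / 2 = 80.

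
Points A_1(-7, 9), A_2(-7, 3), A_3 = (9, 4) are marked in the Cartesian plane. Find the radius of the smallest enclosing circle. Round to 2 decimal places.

8.40

Side lengths²: A_1A_2² = 36, A_1A_3² = 281, A_2A_3² = 257.
Since A_1A_3² = 281 < 257 + 36 = 293, the triangle is acute, so the smallest enclosing circle is the circumcircle.
Circumcentre = (0.84375, 6), r² = 70.5244140625.
r = √(70.5244140625) ≈ 8.40.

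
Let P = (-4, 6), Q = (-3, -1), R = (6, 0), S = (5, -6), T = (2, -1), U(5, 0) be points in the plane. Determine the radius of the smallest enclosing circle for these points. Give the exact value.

7.5

The farthest pair is P–S with squared distance 225. The circle on this segment as diameter has centre (0.5, 0) and r² = 225/4 = 56.25.
Check Q: distance² to centre = 13.25 ≤ 56.25, so it lies inside.
All remaining points lie in this disk, and no smaller disk contains both endpoints, so this is the minimum enclosing circle.
r = √(56.25) = 7.5.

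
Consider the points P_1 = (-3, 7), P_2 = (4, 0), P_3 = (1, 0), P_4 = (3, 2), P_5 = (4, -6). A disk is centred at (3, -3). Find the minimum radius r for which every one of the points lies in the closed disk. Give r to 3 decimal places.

The required radius is the distance from (3, -3) to the farthest point.
Squared distances: 136, 10, 13, 25, 10.
Maximum is 136, attained at P_1.
r = √136 ≈ 11.662.

11.662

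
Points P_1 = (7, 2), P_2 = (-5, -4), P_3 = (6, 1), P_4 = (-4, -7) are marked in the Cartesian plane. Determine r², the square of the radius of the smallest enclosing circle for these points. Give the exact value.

By Welzl's lemma the MEC is supported by two points (diametrically opposite) or three points (on a circumcircle).
The farthest pair is P_1–P_4 with squared distance 202. The circle on this segment as diameter has centre (1.5, -2.5) and r² = 202/4 = 50.5.
Check P_2: distance² to centre = 44.5 ≤ 50.5, so it lies inside.
All remaining points lie in this disk, and no smaller disk contains both endpoints, so this is the minimum enclosing circle.

50.5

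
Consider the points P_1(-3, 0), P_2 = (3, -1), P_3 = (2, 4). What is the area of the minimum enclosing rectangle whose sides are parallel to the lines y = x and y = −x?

In coordinates u = x + y, v = x − y the rectangle is axis-aligned; the map (x,y)→(u,v) scales areas by 2.
u-values: -3, 2, 6; range = 6 − (-3) = 9.
v-values: -3, 4, -2; range = 4 − (-3) = 7.
Area = (9 × 7) / 2 = 31.5.

31.5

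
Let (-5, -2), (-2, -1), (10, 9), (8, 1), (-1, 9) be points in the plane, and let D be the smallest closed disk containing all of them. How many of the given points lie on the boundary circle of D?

The farthest pair is (-5, -2)–(10, 9) with squared distance 346. The circle on this segment as diameter has centre (2.5, 3.5) and r² = 346/4 = 86.5.
Check (-2, -1): distance² to centre = 40.5 ≤ 86.5, so it lies inside.
All remaining points lie in this disk, and no smaller disk contains both endpoints, so this is the minimum enclosing circle.
The points at distance exactly r from the centre are (-5, -2), (10, 9) — 2 points.

2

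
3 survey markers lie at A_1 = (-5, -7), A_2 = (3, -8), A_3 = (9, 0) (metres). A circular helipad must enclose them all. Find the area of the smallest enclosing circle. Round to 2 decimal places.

Side lengths²: A_1A_2² = 65, A_1A_3² = 245, A_2A_3² = 100.
Since A_1A_3² = 245 ≥ 100 + 65 = 165, the angle opposite A_1A_3 is not acute, so the smallest enclosing circle has A_1A_3 as diameter.
Centre = midpoint of A_1A_3 = (2, -3.5), r² = 245/4 = 61.25.
Area = π·r² = π·61.25 ≈ 192.42.

192.42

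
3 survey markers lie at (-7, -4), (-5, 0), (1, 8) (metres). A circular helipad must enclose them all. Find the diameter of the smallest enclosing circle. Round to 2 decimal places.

14.42

Call the three points A, B, C in the order given.
Side lengths²: AB² = 20, AC² = 208, BC² = 100.
Since AC² = 208 ≥ 100 + 20 = 120, the angle opposite AC is not acute, so the smallest enclosing circle has AC as diameter.
Centre = midpoint of AC = (-3, 2), r² = 208/4 = 52.
Diameter = 2r = 2√52 ≈ 14.42.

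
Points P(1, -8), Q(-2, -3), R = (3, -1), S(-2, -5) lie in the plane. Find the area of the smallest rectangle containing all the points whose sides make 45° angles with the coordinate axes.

In coordinates u = x + y, v = x − y the rectangle is axis-aligned; the map (x,y)→(u,v) scales areas by 2.
u-values: -7, -5, 2, -7; range = 2 − (-7) = 9.
v-values: 9, 1, 4, 3; range = 9 − 1 = 8.
Area = (9 × 8) / 2 = 36.

36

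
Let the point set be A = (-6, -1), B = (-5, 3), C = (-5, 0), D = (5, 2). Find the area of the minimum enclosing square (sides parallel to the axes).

The bounding box has width 11 and height 4.
An axis-aligned square enclosing the set must have side ≥ max(width, height).
So the minimum side is max(11, 4) = 11.
Area = 11² = 121.

121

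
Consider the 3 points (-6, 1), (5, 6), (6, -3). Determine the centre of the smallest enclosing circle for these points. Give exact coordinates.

Call the three points A, B, C in the order given.
Side lengths²: AB² = 146, AC² = 160, BC² = 82.
Since AC² = 160 < 146 + 82 = 228, the triangle is acute, so the smallest enclosing circle is the circumcircle.
Circumcentre = (17/26, 25/26), r² = 14965/338.
Centre = (17/26, 25/26).

(17/26, 25/26)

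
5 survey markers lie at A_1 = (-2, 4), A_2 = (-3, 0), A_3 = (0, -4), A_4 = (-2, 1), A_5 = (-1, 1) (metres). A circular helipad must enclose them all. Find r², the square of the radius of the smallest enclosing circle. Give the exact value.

17

By Welzl's lemma the MEC is supported by two points (diametrically opposite) or three points (on a circumcircle).
The farthest pair is A_1–A_3 with squared distance 68. The circle on this segment as diameter has centre (-1, 0) and r² = 68/4 = 17.
Check A_2: distance² to centre = 4 ≤ 17, so it lies inside.
All remaining points lie in this disk, and no smaller disk contains both endpoints, so this is the minimum enclosing circle.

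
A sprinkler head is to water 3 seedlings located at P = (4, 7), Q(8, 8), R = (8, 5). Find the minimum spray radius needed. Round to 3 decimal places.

Side lengths²: PQ² = 17, PR² = 20, QR² = 9.
Since PR² = 20 < 17 + 9 = 26, the triangle is acute, so the smallest enclosing circle is the circumcircle.
Circumcentre = (6.25, 6.5), r² = 5.3125.
r = √(5.3125) ≈ 2.305.

2.305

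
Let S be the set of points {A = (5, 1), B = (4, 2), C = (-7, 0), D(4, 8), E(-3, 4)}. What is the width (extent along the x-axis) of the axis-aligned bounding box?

max x = 5, min x = -7, so width = 12.

12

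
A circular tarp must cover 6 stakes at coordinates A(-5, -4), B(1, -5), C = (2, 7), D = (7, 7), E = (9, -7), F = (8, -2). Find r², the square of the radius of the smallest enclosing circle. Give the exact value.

A smallest enclosing disk is always determined by at most three of the input points on its boundary.
The minimum enclosing circle is determined by three boundary points: A, D, E.
Their circumcentre is (115/38, -27/38) with r² = 54325/722.
The farthest remaining point C is at distance² 43685/722 ≤ 54325/722.

54325/722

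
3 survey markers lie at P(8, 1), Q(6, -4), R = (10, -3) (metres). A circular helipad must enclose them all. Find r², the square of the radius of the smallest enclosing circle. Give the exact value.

Side lengths²: PQ² = 29, PR² = 20, QR² = 17.
Since PQ² = 29 < 20 + 17 = 37, the triangle is acute, so the smallest enclosing circle is the circumcircle.
Circumcentre = (68/9, -31/18), r² = 2465/324.

2465/324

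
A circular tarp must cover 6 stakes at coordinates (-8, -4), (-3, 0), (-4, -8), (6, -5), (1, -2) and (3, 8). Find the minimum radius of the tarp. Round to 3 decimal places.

8.732

By Welzl's lemma the MEC is supported by two points (diametrically opposite) or three points (on a circumcircle).
The farthest pair is (-4, -8)–(3, 8) with squared distance 305. The circle on this segment as diameter has centre (-0.5, 0) and r² = 305/4 = 76.25.
Check (-8, -4): distance² to centre = 72.25 ≤ 76.25, so it lies inside.
All remaining points lie in this disk, and no smaller disk contains both endpoints, so this is the minimum enclosing circle.
r = √(76.25) ≈ 8.732.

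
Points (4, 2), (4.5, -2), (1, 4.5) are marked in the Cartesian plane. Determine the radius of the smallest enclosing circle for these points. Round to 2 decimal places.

Call the three points A, B, C in the order given.
Side lengths²: AB² = 16.25, AC² = 15.25, BC² = 54.5.
Since BC² = 54.5 ≥ 16.25 + 15.25 = 31.5, the angle opposite BC is not acute, so the smallest enclosing circle has BC as diameter.
Centre = midpoint of BC = (2.75, 1.25), r² = 54.5/4 = 13.625.
r = √(13.625) ≈ 3.69.

3.69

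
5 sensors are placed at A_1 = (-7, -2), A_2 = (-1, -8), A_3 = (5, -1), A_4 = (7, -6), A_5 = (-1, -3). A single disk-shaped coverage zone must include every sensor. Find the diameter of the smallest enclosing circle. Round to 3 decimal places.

By Welzl's lemma the MEC is supported by two points (diametrically opposite) or three points (on a circumcircle).
The farthest pair is A_1–A_4 with squared distance 212. The circle on this segment as diameter has centre (0, -4) and r² = 212/4 = 53.
Check A_2: distance² to centre = 17 ≤ 53, so it lies inside.
All remaining points lie in this disk, and no smaller disk contains both endpoints, so this is the minimum enclosing circle.
Diameter = 2r = 2√53 ≈ 14.560.

14.560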